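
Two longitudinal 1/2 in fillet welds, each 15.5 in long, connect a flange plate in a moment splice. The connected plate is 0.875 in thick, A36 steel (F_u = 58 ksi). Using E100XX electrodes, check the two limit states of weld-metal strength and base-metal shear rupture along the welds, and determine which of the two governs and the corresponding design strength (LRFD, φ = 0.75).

E100XX → F_EXX = 100 ksi.
t_e = 0.707 × 0.5 = 0.3535 in; L = 31 in.
Weld metal: φR_n = 0.75 × 0.6 × 100 × 0.3535 × 31 = 493.1 kip.
Base metal (shear rupture): φR_n = 0.75 × 0.6 × 58 × 0.875 × 31 = 708 kip.
Governing: weld metal.

φR_n ≈ 493 kip (weld metal governs)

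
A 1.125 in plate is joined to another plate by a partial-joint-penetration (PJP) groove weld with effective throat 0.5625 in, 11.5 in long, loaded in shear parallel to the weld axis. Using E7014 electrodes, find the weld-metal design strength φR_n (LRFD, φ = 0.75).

φR_n ≈ 204 kip

E70XX → F_EXX = 70 ksi.
Effective throat (given) t_e = 0.5625 in.
A_we = 0.5625 × 11.5 = 6.469 in².
F_nw = 0.6 F_EXX = 42 ksi.
φR_n = 0.75 × 42 × 6.469 = 203.8 kip.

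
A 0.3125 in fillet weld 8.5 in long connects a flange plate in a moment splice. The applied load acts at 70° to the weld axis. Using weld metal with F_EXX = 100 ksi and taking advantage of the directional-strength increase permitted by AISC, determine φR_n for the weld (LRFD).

t_e = 0.707 × 0.3125 = 0.2209 in; A_we = 0.2209 × 8.5 = 1.878 in².
Directional factor: 1.0 + 0.5 sin^1.5(70°) = 1.455.
F_nw = 0.6 × 100 × 1.455 = 87.33 ksi.
φR_n = 0.75 × 87.33 × 1.878 = 123 kip.

φR_n ≈ 123 kip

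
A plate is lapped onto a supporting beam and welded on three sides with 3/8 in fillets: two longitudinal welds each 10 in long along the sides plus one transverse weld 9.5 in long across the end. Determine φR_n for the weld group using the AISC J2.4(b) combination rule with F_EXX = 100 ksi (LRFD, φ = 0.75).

φR_n ≈ 373 kip

t_e = 0.707 × 0.375 = 0.2651 in.
R_nwl = 0.6 × 100 × 0.2651 × 20 = 318.2 kip (longitudinal, 2 welds).
R_nwt = 0.6 × 100 × 0.2651 × 9.5 = 151.1 kip (transverse, base value).
(i) R_nwl + R_nwt = 469.3 kip; (ii) 0.85 R_nwl + 1.5 R_nwt = 497.1 kip.
R_n = max = 497.1 kip [governs: (ii)]; φR_n = 372.8 kip.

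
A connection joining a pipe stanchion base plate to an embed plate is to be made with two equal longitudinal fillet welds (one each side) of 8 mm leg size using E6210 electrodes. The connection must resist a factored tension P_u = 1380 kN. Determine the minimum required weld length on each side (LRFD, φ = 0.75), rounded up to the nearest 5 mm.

E62XX → F_EXX = 620 MPa.
Throat t_e = 0.707 × 8 = 5.656 mm.
φr_n = 0.75 × 0.6 × 620 × 5.656 × 10⁻³ = 1.578 kN/mm.
L_req = P_u / φr_n = 1380 / 1.578 = 874.5 mm total.
Per side: 874.5 / 2 = 437.3 mm.
Round up → use L = 440 mm on each side.

L = 440 mm on each side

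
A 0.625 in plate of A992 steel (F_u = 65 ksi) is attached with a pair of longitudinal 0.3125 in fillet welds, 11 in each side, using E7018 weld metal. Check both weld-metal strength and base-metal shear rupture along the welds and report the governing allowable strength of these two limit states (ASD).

R_n/Ω ≈ 102 kip (weld metal governs)

E70XX → F_EXX = 70 ksi.
t_e = 0.707 × 0.3125 = 0.2209 in; L = 22 in.
Weld metal: R_n/Ω = (1/2.0) × 0.6 × 70 × 0.2209 × 22 = 102.1 kip.
Base metal (shear rupture): R_n/Ω = (1/2.0) × 0.6 × 65 × 0.625 × 22 = 268.1 kip.
Governing: weld metal.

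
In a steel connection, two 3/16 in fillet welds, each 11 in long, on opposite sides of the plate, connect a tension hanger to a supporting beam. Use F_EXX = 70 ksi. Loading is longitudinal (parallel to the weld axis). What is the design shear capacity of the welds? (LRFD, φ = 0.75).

φR_n ≈ 91.9 kip

Effective throat t_e = 0.707 × 0.1875 = 0.1326 in.
Total length L = 22 in; A_we = 0.1326 × 22 = 2.916 in².
F_nw = 0.6 F_EXX = 0.6 × 70 = 42 ksi.
φR_n = 0.75 × 42 × 2.916 = 91.87 kip.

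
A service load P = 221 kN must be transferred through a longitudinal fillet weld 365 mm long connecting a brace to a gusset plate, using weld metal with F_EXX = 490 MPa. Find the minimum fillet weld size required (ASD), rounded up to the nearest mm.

Total weld length L = 365 mm.
Required throat t_e = P × Ω / (0.6 F_EXX × L) = 221 × 2.0 / (0.6 × 490 × 365 × 10⁻³) = 4.119 mm.
Required leg w = t_e / 0.707 = 5.826 mm → use 6 mm.

w = 6 mm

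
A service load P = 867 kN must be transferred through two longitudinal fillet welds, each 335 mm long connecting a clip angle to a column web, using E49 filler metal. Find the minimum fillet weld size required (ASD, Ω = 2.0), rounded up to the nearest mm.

E49XX → F_EXX = 490 MPa.
Total weld length L = 670 mm.
Required throat t_e = P × Ω / (0.6 F_EXX × L) = 867 × 2.0 / (0.6 × 490 × 670 × 10⁻³) = 8.803 mm.
Required leg w = t_e / 0.707 = 12.45 mm → use 13 mm.

w = 13 mm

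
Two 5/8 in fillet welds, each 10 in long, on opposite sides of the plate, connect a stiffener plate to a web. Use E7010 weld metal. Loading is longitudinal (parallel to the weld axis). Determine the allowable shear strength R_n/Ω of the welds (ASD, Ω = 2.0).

R_n/Ω ≈ 186 kips

E70XX → F_EXX = 70 ksi.
Effective throat t_e = 0.707 × 0.625 = 0.4419 in.
Total length L = 20 in; A_we = 0.4419 × 20 = 8.837 in².
F_nw = 0.6 F_EXX = 0.6 × 70 = 42 ksi.
R_n = 42 × 8.837 = 371.2 kips; R_n/Ω = 371.2/2.0 = 185.6 kips.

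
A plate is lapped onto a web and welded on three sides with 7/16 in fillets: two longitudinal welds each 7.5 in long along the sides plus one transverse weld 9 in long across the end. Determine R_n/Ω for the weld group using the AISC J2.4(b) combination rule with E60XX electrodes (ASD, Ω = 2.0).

E60XX → F_EXX = 60 ksi.
t_e = 0.707 × 0.4375 = 0.3093 in.
R_nwl = 0.6 × 60 × 0.3093 × 15 = 167 kips (longitudinal, 2 welds).
R_nwt = 0.6 × 60 × 0.3093 × 9 = 100.2 kips (transverse, base value).
(i) R_nwl + R_nwt = 267.2 kips; (ii) 0.85 R_nwl + 1.5 R_nwt = 292.3 kips.
R_n = max = 292.3 kips [governs: (ii)]; R_n/Ω = 146.2 kips.

R_n/Ω ≈ 146 kips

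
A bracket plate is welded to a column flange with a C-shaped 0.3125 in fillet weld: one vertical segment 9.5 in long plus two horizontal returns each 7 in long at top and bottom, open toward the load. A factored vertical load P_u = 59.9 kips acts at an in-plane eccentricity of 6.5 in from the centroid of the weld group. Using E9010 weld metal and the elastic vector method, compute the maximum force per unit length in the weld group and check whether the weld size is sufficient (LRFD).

E90XX → F_EXX = 90 ksi.
Total weld length L_w = 23.5 in. Treat welds as unit-width lines.
Centroid: x̄ = 2×7×3.5 / 23.5 = 2.085 in from the vertical weld.
Polar moment about centroid: J = I_x + I_y = [9.5³/12 + 2×7×4.75²] + [9.5×2.085² + 2(7³/12 + 7×1.415²)] = 513.8 in³.
Direct shear f_v = P/L_w = 59.9 / 23.5 = 2.549 kip/in (vertical).
Torsion M = P·e = 59.9 × 6.5 = 389.35 kip·in.
Critical point at (x, y) = (4.915, 4.75) from centroid. f_tx = M·y/J = 3.599 kip/in; f_ty = M·x/J = 3.724 kip/in.
Resultant f_max = √[f_tx² + (f_v + f_ty)²] = √[3.599² + (2.549 + 3.724)²] = 7.232 kip/in.
Capacity per unit length: φr_n = 0.75 × 0.6 × 90 × (0.707 × 0.3125) = 8.948 kip/in.
7.232 ≤ 8.948 → adequate.

f_max ≈ 7.23 kip/in; adequate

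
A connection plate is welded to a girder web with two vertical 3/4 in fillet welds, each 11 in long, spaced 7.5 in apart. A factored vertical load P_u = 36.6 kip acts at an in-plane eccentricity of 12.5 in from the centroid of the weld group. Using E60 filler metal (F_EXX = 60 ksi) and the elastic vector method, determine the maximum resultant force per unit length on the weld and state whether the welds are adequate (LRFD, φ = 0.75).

Total weld length L_w = 22 in. Treat welds as unit-width lines.
Polar moment about centroid: J = 2[d³/12 + d(b/2)²] = 2[11³/12 + 11×3.75²] = 531.2 in³.
Direct shear f_v = P/L_w = 36.6 / 22 = 1.664 kip/in (vertical).
Torsion M = P·e = 36.6 × 12.5 = 457.5 kip·in.
Critical point at (x, y) = (3.75, 5.5) from centroid. f_tx = M·y/J = 4.737 kip/in; f_ty = M·x/J = 3.23 kip/in.
Resultant f_max = √[f_tx² + (f_v + f_ty)²] = √[4.737² + (1.664 + 3.23)²] = 6.81 kip/in.
Capacity per unit length: φr_n = 0.75 × 0.6 × 60 × (0.707 × 0.75) = 14.32 kip/in.
6.81 ≤ 14.32 → adequate.

f_max ≈ 6.81 kip/in; adequate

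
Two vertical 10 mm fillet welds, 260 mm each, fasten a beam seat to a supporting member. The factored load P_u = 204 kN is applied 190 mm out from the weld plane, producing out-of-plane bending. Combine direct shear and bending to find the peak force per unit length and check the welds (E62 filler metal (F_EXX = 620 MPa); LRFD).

f_max ≈ 1760 N/mm; adequate

L_w = 2 × 260 = 520 mm; section modulus (unit throat) S = 2 × L²/6 = 22530 mm².
Direct shear f_v = P/L_w = 204×10³/520 = 392.3 N/mm.
Moment M = P × e = 204×10³ × 190 = 38760000 N·mm; bending f_b = M/S = 1720 N/mm.
f_max = √(f_v² + f_b²) = √(392.3² + 1720²) = 1764 N/mm.
φr_n = 0.75 × 0.6 × 620 × (0.707 × 10) = 1973 N/mm → adequate.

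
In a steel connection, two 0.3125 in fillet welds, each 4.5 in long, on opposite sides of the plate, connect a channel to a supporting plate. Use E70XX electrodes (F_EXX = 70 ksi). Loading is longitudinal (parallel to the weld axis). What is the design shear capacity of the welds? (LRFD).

Effective throat t_e = 0.707 × 0.3125 = 0.2209 in.
Total length L = 9 in; A_we = 0.2209 × 9 = 1.988 in².
F_nw = 0.6 F_EXX = 0.6 × 70 = 42 ksi.
φR_n = 0.75 × 42 × 1.988 = 62.64 kips.

φR_n ≈ 62.6 kips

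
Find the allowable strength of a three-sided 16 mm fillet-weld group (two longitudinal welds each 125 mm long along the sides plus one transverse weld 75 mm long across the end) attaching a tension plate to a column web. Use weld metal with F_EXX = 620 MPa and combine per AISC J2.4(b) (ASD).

t_e = 0.707 × 16 = 11.31 mm.
R_nwl = 0.6 × 620 × 11.31 × 250 × 10⁻³ = 1052 kN (longitudinal, 2 welds).
R_nwt = 0.6 × 620 × 11.31 × 75 × 10⁻³ = 315.6 kN (transverse, base value).
(i) R_nwl + R_nwt = 1368 kN; (ii) 0.85 R_nwl + 1.5 R_nwt = 1368 kN.
R_n = max = 1368 kN [governs: (ii)]; R_n/Ω = 683.8 kN.

R_n/Ω ≈ 684 kN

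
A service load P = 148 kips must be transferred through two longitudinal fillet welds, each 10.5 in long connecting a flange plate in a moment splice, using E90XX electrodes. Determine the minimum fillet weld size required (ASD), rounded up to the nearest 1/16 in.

w = 3/8 in

E90XX → F_EXX = 90 ksi.
Total weld length L = 21 in.
Required throat t_e = P × Ω / (0.6 F_EXX × L) = 148 × 2.0 / (0.6 × 90 × 21) = 0.261 in.
Required leg w = t_e / 0.707 = 0.3692 in → use 3/8 in.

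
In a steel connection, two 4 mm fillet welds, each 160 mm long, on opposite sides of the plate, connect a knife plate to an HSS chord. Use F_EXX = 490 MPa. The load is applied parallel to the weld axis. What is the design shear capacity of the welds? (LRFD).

φR_n ≈ 200 kN

Effective throat t_e = 0.707 × 4 = 2.828 mm.
Total length L = 320 mm; A_we = 2.828 × 320 = 905 mm².
F_nw = 0.6 F_EXX = 0.6 × 490 = 294 MPa.
φR_n = 0.75 × 294 × 905 × 10⁻³ = 199.5 kN.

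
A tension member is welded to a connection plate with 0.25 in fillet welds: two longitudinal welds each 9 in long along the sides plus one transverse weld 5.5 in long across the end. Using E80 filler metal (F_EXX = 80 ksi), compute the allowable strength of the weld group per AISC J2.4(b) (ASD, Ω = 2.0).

R_n/Ω ≈ 99.9 kips

t_e = 0.707 × 0.25 = 0.1767 in.
R_nwl = 0.6 × 80 × 0.1767 × 18 = 152.7 kips (longitudinal, 2 welds).
R_nwt = 0.6 × 80 × 0.1767 × 5.5 = 46.66 kips (transverse, base value).
(i) R_nwl + R_nwt = 199.4 kips; (ii) 0.85 R_nwl + 1.5 R_nwt = 199.8 kips.
R_n = max = 199.8 kips [governs: (ii)]; R_n/Ω = 99.9 kips.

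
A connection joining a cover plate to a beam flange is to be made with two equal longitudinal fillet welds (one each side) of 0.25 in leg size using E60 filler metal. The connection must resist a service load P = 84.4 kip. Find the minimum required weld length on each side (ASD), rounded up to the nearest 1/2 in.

L = 13.5 in on each side

E60XX → F_EXX = 60 ksi.
Throat t_e = 0.707 × 0.25 = 0.1767 in.
r_n/Ω = (0.6 × 60 × 0.1767) / 2.0 = 3.181 kip/in.
L_req = P / (r_n/Ω) = 84.4 / 3.181 = 26.53 in total.
Per side: 26.53 / 2 = 13.26 in.
Round up → use L = 13.5 in on each side.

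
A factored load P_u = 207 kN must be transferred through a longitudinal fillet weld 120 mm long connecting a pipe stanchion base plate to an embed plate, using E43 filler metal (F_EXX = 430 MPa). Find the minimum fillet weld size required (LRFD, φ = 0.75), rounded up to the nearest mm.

w = 13 mm

Total weld length L = 120 mm.
Required throat t_e = P_u / (φ × 0.6 F_EXX × L) = 207 / (0.75 × 0.6 × 430 × 120 × 10⁻³) = 8.915 mm.
Required leg w = t_e / 0.707 = 12.61 mm → use 13 mm.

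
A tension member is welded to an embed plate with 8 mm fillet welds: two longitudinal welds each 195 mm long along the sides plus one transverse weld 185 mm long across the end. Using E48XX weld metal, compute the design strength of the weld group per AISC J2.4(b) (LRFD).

E48XX → F_EXX = 480 MPa.
t_e = 0.707 × 8 = 5.656 mm.
R_nwl = 0.6 × 480 × 5.656 × 390 × 10⁻³ = 635.3 kN (longitudinal, 2 welds).
R_nwt = 0.6 × 480 × 5.656 × 185 × 10⁻³ = 301.4 kN (transverse, base value).
(i) R_nwl + R_nwt = 936.6 kN; (ii) 0.85 R_nwl + 1.5 R_nwt = 992 kN.
R_n = max = 992 kN [governs: (ii)]; φR_n = 744 kN.

φR_n ≈ 744 kN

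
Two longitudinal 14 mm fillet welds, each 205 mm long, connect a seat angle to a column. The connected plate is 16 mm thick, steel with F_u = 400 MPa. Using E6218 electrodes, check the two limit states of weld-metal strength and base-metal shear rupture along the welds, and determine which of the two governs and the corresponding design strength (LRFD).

φR_n ≈ 1130 kN (weld metal governs)

E62XX → F_EXX = 620 MPa.
t_e = 0.707 × 14 = 9.898 mm; L = 410 mm.
Weld metal: φR_n = 0.75 × 0.6 × 620 × 9.898 × 410 × 10⁻³ = 1132 kN.
Base metal (shear rupture): φR_n = 0.75 × 0.6 × 400 × 16 × 410 × 10⁻³ = 1181 kN.
Governing: weld metal.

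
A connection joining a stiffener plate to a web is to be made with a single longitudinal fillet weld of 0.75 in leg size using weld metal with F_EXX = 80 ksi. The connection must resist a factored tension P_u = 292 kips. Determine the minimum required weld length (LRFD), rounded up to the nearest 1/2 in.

L = 15.5 in

Throat t_e = 0.707 × 0.75 = 0.5302 in.
φr_n = 0.75 × 0.6 × 80 × 0.5302 = 19.09 kips/in.
L_req = P_u / φr_n = 292 / 19.09 = 15.3 in total.
Round up → use L = 15.5 in.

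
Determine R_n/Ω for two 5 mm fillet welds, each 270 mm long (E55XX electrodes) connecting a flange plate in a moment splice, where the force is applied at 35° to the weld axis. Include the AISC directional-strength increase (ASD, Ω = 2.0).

E55XX → F_EXX = 550 MPa.
t_e = 0.707 × 5 = 3.535 mm; A_we = 3.535 × 540 = 1909 mm².
Directional factor: 1.0 + 0.5 sin^1.5(35°) = 1.217.
F_nw = 0.6 × 550 × 1.217 = 401.7 MPa.
R_n/Ω = (401.7 × 1909) / 2.0 × 10⁻³ = 383.4 kN.

R_n/Ω ≈ 383 kN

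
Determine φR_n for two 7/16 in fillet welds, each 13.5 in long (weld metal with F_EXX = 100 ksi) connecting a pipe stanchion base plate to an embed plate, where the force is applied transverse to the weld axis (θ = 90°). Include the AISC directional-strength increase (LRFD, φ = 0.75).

t_e = 0.707 × 0.4375 = 0.3093 in; A_we = 0.3093 × 27 = 8.351 in².
Directional factor: 1.0 + 0.5 sin^1.5(90°) = 1.5.
F_nw = 0.6 × 100 × 1.5 = 90 ksi.
φR_n = 0.75 × 90 × 8.351 = 563.7 kips.

φR_n ≈ 564 kips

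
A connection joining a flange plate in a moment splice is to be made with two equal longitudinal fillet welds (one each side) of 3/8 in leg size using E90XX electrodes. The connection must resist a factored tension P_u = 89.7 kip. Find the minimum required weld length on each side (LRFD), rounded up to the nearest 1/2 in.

L = 4.5 in on each side

E90XX → F_EXX = 90 ksi.
Throat t_e = 0.707 × 0.375 = 0.2651 in.
φr_n = 0.75 × 0.6 × 90 × 0.2651 = 10.74 kip/in.
L_req = P_u / φr_n = 89.7 / 10.74 = 8.354 in total.
Per side: 8.354 / 2 = 4.177 in.
Round up → use L = 4.5 in on each side.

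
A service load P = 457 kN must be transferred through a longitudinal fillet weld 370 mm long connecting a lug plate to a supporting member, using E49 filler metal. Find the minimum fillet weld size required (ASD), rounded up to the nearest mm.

E49XX → F_EXX = 490 MPa.
Total weld length L = 370 mm.
Required throat t_e = P × Ω / (0.6 F_EXX × L) = 457 × 2.0 / (0.6 × 490 × 370 × 10⁻³) = 8.402 mm.
Required leg w = t_e / 0.707 = 11.88 mm → use 12 mm.

w = 12 mm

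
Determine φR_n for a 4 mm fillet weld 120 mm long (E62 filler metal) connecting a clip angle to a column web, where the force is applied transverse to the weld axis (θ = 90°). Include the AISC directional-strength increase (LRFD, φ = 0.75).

E62XX → F_EXX = 620 MPa.
t_e = 0.707 × 4 = 2.828 mm; A_we = 2.828 × 120 = 339.4 mm².
Directional factor: 1.0 + 0.5 sin^1.5(90°) = 1.5.
F_nw = 0.6 × 620 × 1.5 = 558 MPa.
φR_n = 0.75 × 558 × 339.4 × 10⁻³ = 142 kN.

φR_n ≈ 142 kN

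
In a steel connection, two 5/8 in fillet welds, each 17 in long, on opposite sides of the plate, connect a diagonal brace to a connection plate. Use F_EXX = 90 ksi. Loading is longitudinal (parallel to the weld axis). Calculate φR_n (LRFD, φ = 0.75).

φR_n ≈ 608 kips

Effective throat t_e = 0.707 × 0.625 = 0.4419 in.
Total length L = 34 in; A_we = 0.4419 × 34 = 15.02 in².
F_nw = 0.6 F_EXX = 0.6 × 90 = 54 ksi.
φR_n = 0.75 × 54 × 15.02 = 608.5 kips.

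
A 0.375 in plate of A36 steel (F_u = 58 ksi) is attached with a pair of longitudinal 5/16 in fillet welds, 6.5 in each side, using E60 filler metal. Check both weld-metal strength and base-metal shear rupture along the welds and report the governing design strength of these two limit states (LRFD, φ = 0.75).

φR_n ≈ 77.5 kip (weld metal governs)

E60XX → F_EXX = 60 ksi.
t_e = 0.707 × 0.3125 = 0.2209 in; L = 13 in.
Weld metal: φR_n = 0.75 × 0.6 × 60 × 0.2209 × 13 = 77.55 kip.
Base metal (shear rupture): φR_n = 0.75 × 0.6 × 58 × 0.375 × 13 = 127.2 kip.
Governing: weld metal.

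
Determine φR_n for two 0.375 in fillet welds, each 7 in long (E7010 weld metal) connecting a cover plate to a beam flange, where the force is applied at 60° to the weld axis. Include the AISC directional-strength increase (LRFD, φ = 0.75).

E70XX → F_EXX = 70 ksi.
t_e = 0.707 × 0.375 = 0.2651 in; A_we = 0.2651 × 14 = 3.712 in².
Directional factor: 1.0 + 0.5 sin^1.5(60°) = 1.403.
F_nw = 0.6 × 70 × 1.403 = 58.92 ksi.
φR_n = 0.75 × 58.92 × 3.712 = 164 kips.

φR_n ≈ 164 kips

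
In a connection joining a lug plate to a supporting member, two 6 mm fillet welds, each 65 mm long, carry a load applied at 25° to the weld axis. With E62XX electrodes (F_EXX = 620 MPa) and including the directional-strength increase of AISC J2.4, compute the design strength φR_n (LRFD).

φR_n ≈ 175 kN

t_e = 0.707 × 6 = 4.242 mm; A_we = 4.242 × 130 = 551.5 mm².
Directional factor: 1.0 + 0.5 sin^1.5(25°) = 1.137.
F_nw = 0.6 × 620 × 1.137 = 423.1 MPa.
φR_n = 0.75 × 423.1 × 551.5 × 10⁻³ = 175 kN.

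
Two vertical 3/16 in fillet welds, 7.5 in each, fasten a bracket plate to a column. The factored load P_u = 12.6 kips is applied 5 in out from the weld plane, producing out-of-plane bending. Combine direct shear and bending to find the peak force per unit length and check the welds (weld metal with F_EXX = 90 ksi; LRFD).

f_max ≈ 3.46 kip/in; adequate

L_w = 2 × 7.5 = 15 in; section modulus (unit throat) S = 2 × L²/6 = 18.75 in².
Direct shear f_v = P/L_w = 12.6/15 = 0.84 kip/in.
Moment M = P × e = 12.6 × 5 = 63 kip·in; bending f_b = M/S = 3.36 kip/in.
f_max = √(f_v² + f_b²) = √(0.84² + 3.36²) = 3.463 kip/in.
φr_n = 0.75 × 0.6 × 90 × (0.707 × 0.1875) = 5.369 kip/in → adequate.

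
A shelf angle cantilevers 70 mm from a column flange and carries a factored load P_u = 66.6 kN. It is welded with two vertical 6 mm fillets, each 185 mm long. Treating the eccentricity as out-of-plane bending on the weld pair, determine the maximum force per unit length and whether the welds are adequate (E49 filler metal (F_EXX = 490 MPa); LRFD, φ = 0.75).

L_w = 2 × 185 = 370 mm; section modulus (unit throat) S = 2 × L²/6 = 11410 mm².
Direct shear f_v = P/L_w = 66.6×10³/370 = 180 N/mm.
Moment M = P × e = 66.6×10³ × 70 = 4662000 N·mm; bending f_b = M/S = 408.6 N/mm.
f_max = √(f_v² + f_b²) = √(180² + 408.6²) = 446.5 N/mm.
φr_n = 0.75 × 0.6 × 490 × (0.707 × 6) = 935.4 N/mm → adequate.

f_max ≈ 447 N/mm; adequate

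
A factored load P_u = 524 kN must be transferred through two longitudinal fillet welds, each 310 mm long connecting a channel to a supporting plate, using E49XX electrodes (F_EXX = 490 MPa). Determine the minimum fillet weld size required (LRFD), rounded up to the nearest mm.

w = 6 mm

Total weld length L = 620 mm.
Required throat t_e = P_u / (φ × 0.6 F_EXX × L) = 524 / (0.75 × 0.6 × 490 × 620 × 10⁻³) = 3.833 mm.
Required leg w = t_e / 0.707 = 5.421 mm → use 6 mm.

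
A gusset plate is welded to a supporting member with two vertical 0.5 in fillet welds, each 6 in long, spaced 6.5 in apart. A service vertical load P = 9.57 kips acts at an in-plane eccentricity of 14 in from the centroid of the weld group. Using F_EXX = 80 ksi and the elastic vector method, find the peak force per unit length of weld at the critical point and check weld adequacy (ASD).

Total weld length L_w = 12 in. Treat welds as unit-width lines.
Polar moment about centroid: J = 2[d³/12 + d(b/2)²] = 2[6³/12 + 6×3.25²] = 162.8 in³.
Direct shear f_v = P/L_w = 9.57 / 12 = 0.7975 kip/in (vertical).
Torsion M = P·e = 9.57 × 14 = 133.98 kip·in.
Critical point at (x, y) = (3.25, 3) from centroid. f_tx = M·y/J = 2.47 kip/in; f_ty = M·x/J = 2.675 kip/in.
Resultant f_max = √[f_tx² + (f_v + f_ty)²] = √[2.47² + (0.7975 + 2.675)²] = 4.262 kip/in.
Capacity per unit length: r_n/Ω = (1/2.0) × 0.6 × 80 × (0.707 × 0.5) = 8.484 kip/in.
4.262 ≤ 8.484 → adequate.

f_max ≈ 4.26 kip/in; adequate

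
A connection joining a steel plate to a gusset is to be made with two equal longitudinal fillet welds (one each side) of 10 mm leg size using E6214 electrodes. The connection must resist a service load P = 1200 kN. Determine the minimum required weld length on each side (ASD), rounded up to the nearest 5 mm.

L = 460 mm on each side

E62XX → F_EXX = 620 MPa.
Throat t_e = 0.707 × 10 = 7.07 mm.
r_n/Ω = (0.6 × 620 × 7.07) / 2.0 = 1315 N/mm = 1.315 kN/mm.
L_req = P / (r_n/Ω) = 1200 / 1.315 = 912.5 mm total.
Per side: 912.5 / 2 = 456.3 mm.
Round up → use L = 460 mm on each side.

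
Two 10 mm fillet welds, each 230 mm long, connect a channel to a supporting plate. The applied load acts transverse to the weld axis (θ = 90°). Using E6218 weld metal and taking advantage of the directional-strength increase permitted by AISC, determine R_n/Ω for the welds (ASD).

R_n/Ω ≈ 907 kN

E62XX → F_EXX = 620 MPa.
t_e = 0.707 × 10 = 7.07 mm; A_we = 7.07 × 460 = 3252 mm².
Directional factor: 1.0 + 0.5 sin^1.5(90°) = 1.5.
F_nw = 0.6 × 620 × 1.5 = 558 MPa.
R_n/Ω = (558 × 3252) / 2.0 × 10⁻³ = 907.4 kN.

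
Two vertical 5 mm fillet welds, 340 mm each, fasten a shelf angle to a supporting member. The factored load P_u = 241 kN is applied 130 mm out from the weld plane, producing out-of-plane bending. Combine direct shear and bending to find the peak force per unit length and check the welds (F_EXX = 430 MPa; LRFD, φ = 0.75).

L_w = 2 × 340 = 680 mm; section modulus (unit throat) S = 2 × L²/6 = 38530 mm².
Direct shear f_v = P/L_w = 241×10³/680 = 354.4 N/mm.
Moment M = P × e = 241×10³ × 130 = 31330000 N·mm; bending f_b = M/S = 813.1 N/mm.
f_max = √(f_v² + f_b²) = √(354.4² + 813.1²) = 886.9 N/mm.
φr_n = 0.75 × 0.6 × 430 × (0.707 × 5) = 684 N/mm → NOT adequate.

f_max ≈ 887 N/mm; NOT adequate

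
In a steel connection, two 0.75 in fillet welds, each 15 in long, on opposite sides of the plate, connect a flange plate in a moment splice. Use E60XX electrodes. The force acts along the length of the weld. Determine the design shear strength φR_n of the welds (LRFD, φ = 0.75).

φR_n ≈ 430 kips

E60XX → F_EXX = 60 ksi.
Effective throat t_e = 0.707 × 0.75 = 0.5302 in.
Total length L = 30 in; A_we = 0.5302 × 30 = 15.91 in².
F_nw = 0.6 F_EXX = 0.6 × 60 = 36 ksi.
φR_n = 0.75 × 36 × 15.91 = 429.5 kips.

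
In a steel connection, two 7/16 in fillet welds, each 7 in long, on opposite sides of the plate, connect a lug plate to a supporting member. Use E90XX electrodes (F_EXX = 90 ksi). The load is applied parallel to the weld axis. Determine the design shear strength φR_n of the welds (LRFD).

Effective throat t_e = 0.707 × 0.4375 = 0.3093 in.
Total length L = 14 in; A_we = 0.3093 × 14 = 4.33 in².
F_nw = 0.6 F_EXX = 0.6 × 90 = 54 ksi.
φR_n = 0.75 × 54 × 4.33 = 175.4 kips.

φR_n ≈ 175 kips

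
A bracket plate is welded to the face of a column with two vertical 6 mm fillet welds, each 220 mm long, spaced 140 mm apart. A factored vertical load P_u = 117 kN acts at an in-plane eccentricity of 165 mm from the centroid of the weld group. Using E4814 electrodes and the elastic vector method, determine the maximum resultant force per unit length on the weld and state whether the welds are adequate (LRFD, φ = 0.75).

E48XX → F_EXX = 480 MPa.
Total weld length L_w = 440 mm. Treat welds as unit-width lines.
Polar moment about centroid: J = 2[d³/12 + d(b/2)²] = 2[220³/12 + 220×70²] = 3931000 mm³.
Direct shear f_v = P/L_w = 117×10³ / 440 = 265.9 N/mm (vertical).
Torsion M = P·e = 117×10³ × 165 = 19305000 N·mm.
Critical point at (x, y) = (70, 110) from centroid. f_tx = M·y/J = 540.3 N/mm; f_ty = M·x/J = 343.8 N/mm.
Resultant f_max = √[f_tx² + (f_v + f_ty)²] = √[540.3² + (265.9 + 343.8)²] = 814.6 N/mm.
Capacity per unit length: φr_n = 0.75 × 0.6 × 480 × (0.707 × 6) = 916.3 N/mm.
814.6 ≤ 916.3 → adequate.

f_max ≈ 815 N/mm; adequate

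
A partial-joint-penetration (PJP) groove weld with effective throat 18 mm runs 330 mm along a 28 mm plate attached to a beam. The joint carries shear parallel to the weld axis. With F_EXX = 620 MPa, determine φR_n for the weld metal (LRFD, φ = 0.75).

Effective throat (given) t_e = 18 mm.
A_we = 18 × 330 = 5940 mm².
F_nw = 0.6 F_EXX = 372 MPa.
φR_n = 0.75 × 372 × 5940 × 10⁻³ = 1657 kN.

φR_n ≈ 1660 kN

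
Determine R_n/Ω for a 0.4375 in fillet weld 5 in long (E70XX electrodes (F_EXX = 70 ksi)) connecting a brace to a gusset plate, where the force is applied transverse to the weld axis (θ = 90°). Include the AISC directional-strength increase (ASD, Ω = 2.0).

R_n/Ω ≈ 48.7 kip

t_e = 0.707 × 0.4375 = 0.3093 in; A_we = 0.3093 × 5 = 1.547 in².
Directional factor: 1.0 + 0.5 sin^1.5(90°) = 1.5.
F_nw = 0.6 × 70 × 1.5 = 63 ksi.
R_n/Ω = (63 × 1.547) / 2.0 = 48.72 kip.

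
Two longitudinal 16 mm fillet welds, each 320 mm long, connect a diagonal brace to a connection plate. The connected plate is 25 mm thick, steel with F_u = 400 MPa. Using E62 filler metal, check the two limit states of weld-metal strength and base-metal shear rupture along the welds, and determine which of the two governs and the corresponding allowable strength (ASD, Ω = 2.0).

R_n/Ω ≈ 1350 kN (weld metal governs)

E62XX → F_EXX = 620 MPa.
t_e = 0.707 × 16 = 11.31 mm; L = 640 mm.
Weld metal: R_n/Ω = (1/2.0) × 0.6 × 620 × 11.31 × 640 × 10⁻³ = 1347 kN.
Base metal (shear rupture): R_n/Ω = (1/2.0) × 0.6 × 400 × 25 × 640 × 10⁻³ = 1920 kN.
Governing: weld metal.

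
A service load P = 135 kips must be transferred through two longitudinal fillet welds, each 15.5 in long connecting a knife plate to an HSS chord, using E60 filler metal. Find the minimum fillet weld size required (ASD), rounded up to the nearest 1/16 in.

w = 3/8 in

E60XX → F_EXX = 60 ksi.
Total weld length L = 31 in.
Required throat t_e = P × Ω / (0.6 F_EXX × L) = 135 × 2.0 / (0.6 × 60 × 31) = 0.2419 in.
Required leg w = t_e / 0.707 = 0.3422 in → use 3/8 in.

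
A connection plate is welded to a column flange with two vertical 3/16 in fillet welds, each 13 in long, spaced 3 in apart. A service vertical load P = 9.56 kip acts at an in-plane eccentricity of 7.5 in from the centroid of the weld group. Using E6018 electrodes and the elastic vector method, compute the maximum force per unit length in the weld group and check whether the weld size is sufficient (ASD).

f_max ≈ 1.26 kip/in; adequate

E60XX → F_EXX = 60 ksi.
Total weld length L_w = 26 in. Treat welds as unit-width lines.
Polar moment about centroid: J = 2[d³/12 + d(b/2)²] = 2[13³/12 + 13×1.5²] = 424.7 in³.
Direct shear f_v = P/L_w = 9.56 / 26 = 0.3677 kip/in (vertical).
Torsion M = P·e = 9.56 × 7.5 = 71.7 kip·in.
Critical point at (x, y) = (1.5, 6.5) from centroid. f_tx = M·y/J = 1.097 kip/in; f_ty = M·x/J = 0.2533 kip/in.
Resultant f_max = √[f_tx² + (f_v + f_ty)²] = √[1.097² + (0.3677 + 0.2533)²] = 1.261 kip/in.
Capacity per unit length: r_n/Ω = (1/2.0) × 0.6 × 60 × (0.707 × 0.1875) = 2.386 kip/in.
1.261 ≤ 2.386 → adequate.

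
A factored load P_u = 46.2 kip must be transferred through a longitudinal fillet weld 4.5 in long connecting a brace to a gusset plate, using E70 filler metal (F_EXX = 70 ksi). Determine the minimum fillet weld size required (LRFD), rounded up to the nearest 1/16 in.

Total weld length L = 4.5 in.
Required throat t_e = P_u / (φ × 0.6 F_EXX × L) = 46.2 / (0.75 × 0.6 × 70 × 4.5) = 0.3259 in.
Required leg w = t_e / 0.707 = 0.461 in → use 1/2 in.

w = 1/2 in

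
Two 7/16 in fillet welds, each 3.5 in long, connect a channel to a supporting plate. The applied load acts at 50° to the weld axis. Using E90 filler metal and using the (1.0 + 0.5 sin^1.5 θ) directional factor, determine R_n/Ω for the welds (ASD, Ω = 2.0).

E90XX → F_EXX = 90 ksi.
t_e = 0.707 × 0.4375 = 0.3093 in; A_we = 0.3093 × 7 = 2.165 in².
Directional factor: 1.0 + 0.5 sin^1.5(50°) = 1.335.
F_nw = 0.6 × 90 × 1.335 = 72.1 ksi.
R_n/Ω = (72.1 × 2.165) / 2.0 = 78.06 kip.

R_n/Ω ≈ 78.1 kip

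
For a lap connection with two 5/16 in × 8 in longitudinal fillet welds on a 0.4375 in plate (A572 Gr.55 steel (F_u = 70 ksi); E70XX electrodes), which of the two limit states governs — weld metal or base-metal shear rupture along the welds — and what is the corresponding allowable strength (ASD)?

R_n/Ω ≈ 74.2 kip (weld metal governs)

E70XX → F_EXX = 70 ksi.
t_e = 0.707 × 0.3125 = 0.2209 in; L = 16 in.
Weld metal: R_n/Ω = (1/2.0) × 0.6 × 70 × 0.2209 × 16 = 74.23 kip.
Base metal (shear rupture): R_n/Ω = (1/2.0) × 0.6 × 70 × 0.4375 × 16 = 147 kip.
Governing: weld metal.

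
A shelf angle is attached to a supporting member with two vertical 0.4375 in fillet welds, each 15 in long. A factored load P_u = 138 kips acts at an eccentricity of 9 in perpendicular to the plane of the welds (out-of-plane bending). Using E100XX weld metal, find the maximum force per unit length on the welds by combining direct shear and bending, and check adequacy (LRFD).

E100XX → F_EXX = 100 ksi.
L_w = 2 × 15 = 30 in; section modulus (unit throat) S = 2 × L²/6 = 75 in².
Direct shear f_v = P/L_w = 138/30 = 4.6 kip/in.
Moment M = P × e = 138 × 9 = 1242 kip·in; bending f_b = M/S = 16.56 kip/in.
f_max = √(f_v² + f_b²) = √(4.6² + 16.56²) = 17.19 kip/in.
φr_n = 0.75 × 0.6 × 100 × (0.707 × 0.4375) = 13.92 kip/in → NOT adequate.

f_max ≈ 17.2 kip/in; NOT adequate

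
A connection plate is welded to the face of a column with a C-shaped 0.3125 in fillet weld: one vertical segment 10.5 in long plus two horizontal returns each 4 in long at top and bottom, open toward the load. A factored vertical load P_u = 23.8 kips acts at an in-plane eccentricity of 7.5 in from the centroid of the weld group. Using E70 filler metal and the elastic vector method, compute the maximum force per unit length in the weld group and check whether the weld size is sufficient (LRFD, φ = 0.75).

E70XX → F_EXX = 70 ksi.
Total weld length L_w = 18.5 in. Treat welds as unit-width lines.
Centroid: x̄ = 2×4×2 / 18.5 = 0.8649 in from the vertical weld.
Polar moment about centroid: J = I_x + I_y = [10.5³/12 + 2×4×5.25²] + [10.5×0.8649² + 2(4³/12 + 4×1.135²)] = 345.8 in³.
Direct shear f_v = P/L_w = 23.8 / 18.5 = 1.286 kip/in (vertical).
Torsion M = P·e = 23.8 × 7.5 = 178.5 kip·in.
Critical point at (x, y) = (3.135, 5.25) from centroid. f_tx = M·y/J = 2.71 kip/in; f_ty = M·x/J = 1.618 kip/in.
Resultant f_max = √[f_tx² + (f_v + f_ty)²] = √[2.71² + (1.286 + 1.618)²] = 3.973 kip/in.
Capacity per unit length: φr_n = 0.75 × 0.6 × 70 × (0.707 × 0.3125) = 6.96 kip/in.
3.973 ≤ 6.96 → adequate.

f_max ≈ 3.97 kip/in; adequate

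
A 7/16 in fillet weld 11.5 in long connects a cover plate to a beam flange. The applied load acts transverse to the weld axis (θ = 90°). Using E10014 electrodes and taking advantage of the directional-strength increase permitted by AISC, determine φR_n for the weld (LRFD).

φR_n ≈ 240 kips

E100XX → F_EXX = 100 ksi.
t_e = 0.707 × 0.4375 = 0.3093 in; A_we = 0.3093 × 11.5 = 3.557 in².
Directional factor: 1.0 + 0.5 sin^1.5(90°) = 1.5.
F_nw = 0.6 × 100 × 1.5 = 90 ksi.
φR_n = 0.75 × 90 × 3.557 = 240.1 kips.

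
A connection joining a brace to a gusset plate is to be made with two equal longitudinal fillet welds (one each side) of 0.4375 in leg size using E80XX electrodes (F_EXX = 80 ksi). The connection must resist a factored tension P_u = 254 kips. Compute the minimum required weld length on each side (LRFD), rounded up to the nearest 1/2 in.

Throat t_e = 0.707 × 0.4375 = 0.3093 in.
φr_n = 0.75 × 0.6 × 80 × 0.3093 = 11.14 kips/in.
L_req = P_u / φr_n = 254 / 11.14 = 22.81 in total.
Per side: 22.81 / 2 = 11.41 in.
Round up → use L = 11.5 in on each side.

L = 11.5 in on each side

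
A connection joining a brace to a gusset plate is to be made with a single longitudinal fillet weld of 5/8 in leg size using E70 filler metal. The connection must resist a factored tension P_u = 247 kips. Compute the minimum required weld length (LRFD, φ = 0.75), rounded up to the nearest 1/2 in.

L = 18 in

E70XX → F_EXX = 70 ksi.
Throat t_e = 0.707 × 0.625 = 0.4419 in.
φr_n = 0.75 × 0.6 × 70 × 0.4419 = 13.92 kips/in.
L_req = P_u / φr_n = 247 / 13.92 = 17.75 in total.
Round up → use L = 18 in.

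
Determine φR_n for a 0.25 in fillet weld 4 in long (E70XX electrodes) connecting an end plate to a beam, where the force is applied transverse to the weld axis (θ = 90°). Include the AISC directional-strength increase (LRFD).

φR_n ≈ 33.4 kips

E70XX → F_EXX = 70 ksi.
t_e = 0.707 × 0.25 = 0.1767 in; A_we = 0.1767 × 4 = 0.707 in².
Directional factor: 1.0 + 0.5 sin^1.5(90°) = 1.5.
F_nw = 0.6 × 70 × 1.5 = 63 ksi.
φR_n = 0.75 × 63 × 0.707 = 33.41 kips.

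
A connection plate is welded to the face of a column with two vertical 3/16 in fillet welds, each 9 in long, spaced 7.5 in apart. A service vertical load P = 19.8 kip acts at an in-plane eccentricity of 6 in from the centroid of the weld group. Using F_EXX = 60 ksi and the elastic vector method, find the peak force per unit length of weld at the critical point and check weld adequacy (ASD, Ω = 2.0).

Total weld length L_w = 18 in. Treat welds as unit-width lines.
Polar moment about centroid: J = 2[d³/12 + d(b/2)²] = 2[9³/12 + 9×3.75²] = 374.6 in³.
Direct shear f_v = P/L_w = 19.8 / 18 = 1.1 kip/in (vertical).
Torsion M = P·e = 19.8 × 6 = 118.8 kip·in.
Critical point at (x, y) = (3.75, 4.5) from centroid. f_tx = M·y/J = 1.427 kip/in; f_ty = M·x/J = 1.189 kip/in.
Resultant f_max = √[f_tx² + (f_v + f_ty)²] = √[1.427² + (1.1 + 1.189)²] = 2.698 kip/in.
Capacity per unit length: r_n/Ω = (1/2.0) × 0.6 × 60 × (0.707 × 0.1875) = 2.386 kip/in.
2.698 > 2.386 → NOT adequate.

f_max ≈ 2.7 kip/in; NOT adequate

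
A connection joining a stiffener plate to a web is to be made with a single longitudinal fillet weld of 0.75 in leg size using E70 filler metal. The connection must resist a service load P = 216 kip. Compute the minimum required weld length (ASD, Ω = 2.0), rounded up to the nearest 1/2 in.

L = 19.5 in

E70XX → F_EXX = 70 ksi.
Throat t_e = 0.707 × 0.75 = 0.5302 in.
r_n/Ω = (0.6 × 70 × 0.5302) / 2.0 = 11.14 kip/in.
L_req = P / (r_n/Ω) = 216 / 11.14 = 19.4 in total.
Round up → use L = 19.5 in.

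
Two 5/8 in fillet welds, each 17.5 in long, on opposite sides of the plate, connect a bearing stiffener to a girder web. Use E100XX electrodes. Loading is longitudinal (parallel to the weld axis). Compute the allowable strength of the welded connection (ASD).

R_n/Ω ≈ 464 kips

E100XX → F_EXX = 100 ksi.
Effective throat t_e = 0.707 × 0.625 = 0.4419 in.
Total length L = 35 in; A_we = 0.4419 × 35 = 15.47 in².
F_nw = 0.6 F_EXX = 0.6 × 100 = 60 ksi.
R_n = 60 × 15.47 = 927.9 kips; R_n/Ω = 927.9/2.0 = 464 kips.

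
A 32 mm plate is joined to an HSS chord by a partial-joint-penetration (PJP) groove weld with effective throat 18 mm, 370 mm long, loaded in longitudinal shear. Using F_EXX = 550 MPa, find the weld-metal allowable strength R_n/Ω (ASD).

R_n/Ω ≈ 1100 kN

Effective throat (given) t_e = 18 mm.
A_we = 18 × 370 = 6660 mm².
F_nw = 0.6 F_EXX = 330 MPa.
R_n/Ω = (330 × 6660) / 2.0 × 10⁻³ = 1099 kN.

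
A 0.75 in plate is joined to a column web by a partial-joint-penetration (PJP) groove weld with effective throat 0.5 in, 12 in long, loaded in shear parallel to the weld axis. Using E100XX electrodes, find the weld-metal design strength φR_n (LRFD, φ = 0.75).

φR_n ≈ 270 kip

E100XX → F_EXX = 100 ksi.
Effective throat (given) t_e = 0.5 in.
A_we = 0.5 × 12 = 6 in².
F_nw = 0.6 F_EXX = 60 ksi.
φR_n = 0.75 × 60 × 6 = 270 kip.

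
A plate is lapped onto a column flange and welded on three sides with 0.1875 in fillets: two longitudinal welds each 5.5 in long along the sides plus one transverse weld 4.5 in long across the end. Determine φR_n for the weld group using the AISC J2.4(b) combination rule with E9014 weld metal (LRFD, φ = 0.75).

E90XX → F_EXX = 90 ksi.
t_e = 0.707 × 0.1875 = 0.1326 in.
R_nwl = 0.6 × 90 × 0.1326 × 11 = 78.74 kips (longitudinal, 2 welds).
R_nwt = 0.6 × 90 × 0.1326 × 4.5 = 32.21 kips (transverse, base value).
(i) R_nwl + R_nwt = 111 kips; (ii) 0.85 R_nwl + 1.5 R_nwt = 115.2 kips.
R_n = max = 115.2 kips [governs: (ii)]; φR_n = 86.44 kips.

φR_n ≈ 86.4 kips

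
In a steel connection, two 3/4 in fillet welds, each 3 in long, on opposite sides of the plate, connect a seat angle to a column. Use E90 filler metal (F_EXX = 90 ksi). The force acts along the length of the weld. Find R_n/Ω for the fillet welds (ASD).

R_n/Ω ≈ 85.9 kip

Effective throat t_e = 0.707 × 0.75 = 0.5302 in.
Total length L = 6 in; A_we = 0.5302 × 6 = 3.181 in².
F_nw = 0.6 F_EXX = 0.6 × 90 = 54 ksi.
R_n = 54 × 3.181 = 171.8 kip; R_n/Ω = 171.8/2.0 = 85.9 kip.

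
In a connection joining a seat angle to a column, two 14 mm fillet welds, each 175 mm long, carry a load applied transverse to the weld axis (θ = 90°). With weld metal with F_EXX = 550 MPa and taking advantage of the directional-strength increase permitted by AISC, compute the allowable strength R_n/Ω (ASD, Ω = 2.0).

R_n/Ω ≈ 857 kN

t_e = 0.707 × 14 = 9.898 mm; A_we = 9.898 × 350 = 3464 mm².
Directional factor: 1.0 + 0.5 sin^1.5(90°) = 1.5.
F_nw = 0.6 × 550 × 1.5 = 495 MPa.
R_n/Ω = (495 × 3464) / 2.0 × 10⁻³ = 857.4 kN.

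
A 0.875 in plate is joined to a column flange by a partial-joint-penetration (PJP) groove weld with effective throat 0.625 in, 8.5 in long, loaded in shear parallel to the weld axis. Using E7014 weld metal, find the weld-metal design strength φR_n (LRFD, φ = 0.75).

φR_n ≈ 167 kips

E70XX → F_EXX = 70 ksi.
Effective throat (given) t_e = 0.625 in.
A_we = 0.625 × 8.5 = 5.312 in².
F_nw = 0.6 F_EXX = 42 ksi.
φR_n = 0.75 × 42 × 5.312 = 167.3 kips.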